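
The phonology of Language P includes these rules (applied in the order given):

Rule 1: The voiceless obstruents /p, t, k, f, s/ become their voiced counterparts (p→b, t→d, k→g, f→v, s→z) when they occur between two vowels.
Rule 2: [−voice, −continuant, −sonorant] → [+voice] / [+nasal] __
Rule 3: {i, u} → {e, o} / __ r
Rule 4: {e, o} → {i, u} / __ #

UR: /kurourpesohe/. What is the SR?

Rule 1 (intervocalic voicing): /s/ is a voiceless obstruent between vowels /e/ and /o/, so it voices to [z]. /kurourpesohe/ → kurourpezohe.
Rule 2 (post-nasal voicing): no segment meets the environment; /kurourpezohe/ is unchanged.
Rule 3 (pre-rhotic lowering): /u/ is a high vowel immediately before /r/, so it lowers to [o]. /u/ is a high vowel immediately before /r/, so it lowers to [o]. /kurourpezohe/ → koroorpezohe.
Rule 4 (final vowel raising): /e/ is a mid vowel in word-final position, so it raises to [i]. /koroorpezohe/ → koroorpezohi.

koroorpezohi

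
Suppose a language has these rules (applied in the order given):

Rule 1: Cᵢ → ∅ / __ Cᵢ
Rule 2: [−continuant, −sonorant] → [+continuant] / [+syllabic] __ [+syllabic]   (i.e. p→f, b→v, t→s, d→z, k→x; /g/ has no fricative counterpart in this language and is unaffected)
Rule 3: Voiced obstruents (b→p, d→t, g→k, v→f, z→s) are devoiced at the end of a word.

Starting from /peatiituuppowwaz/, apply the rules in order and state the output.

peasiisuufowas

Rule 1 (degemination): /pp/ is a geminate; the first /p/ deletes. /ww/ is a geminate; the first /w/ deletes. /peatiituuppowwaz/ → peatiituupowaz.
Rule 2 (intervocalic spirantization): /t/ is a stop between vowels /a/ and /i/, so it spirantizes to the fricative [s]. /t/ is a stop between vowels /i/ and /u/, so it spirantizes to the fricative [s]. /p/ is a stop between vowels /u/ and /o/, so it spirantizes to the fricative [f]. /peatiituupowaz/ → peasiisuufowaz.
Rule 3 (final devoicing): /z/ is a voiced obstruent in word-final position, so it devoices to [s]. /peasiisuufowaz/ → peasiisuufowas.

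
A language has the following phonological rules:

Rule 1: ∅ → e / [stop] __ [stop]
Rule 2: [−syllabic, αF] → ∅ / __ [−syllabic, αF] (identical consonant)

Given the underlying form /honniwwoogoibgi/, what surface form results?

honiwoogoibegi

Rule 1 (stop-cluster e-epenthesis): /b/ and /g/ form a stop–stop cluster, so [e] is inserted between them. /honniwwoogoibgi/ → honniwwoogoibegi.
Rule 2 (degemination): /nn/ is a geminate; the first /n/ deletes. /ww/ is a geminate; the first /w/ deletes. /honniwwoogoibegi/ → honiwoogoibegi.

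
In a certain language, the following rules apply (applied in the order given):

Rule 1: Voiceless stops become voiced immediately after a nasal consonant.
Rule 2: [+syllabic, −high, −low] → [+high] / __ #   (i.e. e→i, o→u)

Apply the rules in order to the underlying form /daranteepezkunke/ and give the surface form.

darandeepezkungi

Rule 1 (post-nasal voicing): /t/ is a voiceless stop immediately after the nasal /n/, so it voices to [d]. /k/ is a voiceless stop immediately after the nasal /n/, so it voices to [g]. /daranteepezkunke/ → darandeepezkunge.
Rule 2 (final vowel raising): /e/ is a mid vowel in word-final position, so it raises to [i]. /darandeepezkunge/ → darandeepezkungi.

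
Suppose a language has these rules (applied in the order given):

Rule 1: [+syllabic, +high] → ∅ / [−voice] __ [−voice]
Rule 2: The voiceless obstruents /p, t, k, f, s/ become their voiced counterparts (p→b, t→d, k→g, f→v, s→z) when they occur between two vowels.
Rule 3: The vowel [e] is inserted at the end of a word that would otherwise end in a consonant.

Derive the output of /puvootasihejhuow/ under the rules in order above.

puvoodashejhuowe

Rule 1 (high vowel syncope): /i/ is a high vowel flanked by voiceless consonants /s/ and /h/, so it deletes. /puvootasihejhuow/ → puvootashejhuow.
Rule 2 (intervocalic voicing): /t/ is a voiceless obstruent between vowels /o/ and /a/, so it voices to [d]. /puvootashejhuow/ → puvoodashejhuow.
Rule 3 (final e-epenthesis): the form ends in the consonant /w/, so [e] is inserted word-finally. /puvoodashejhuow/ → puvoodashejhuowe.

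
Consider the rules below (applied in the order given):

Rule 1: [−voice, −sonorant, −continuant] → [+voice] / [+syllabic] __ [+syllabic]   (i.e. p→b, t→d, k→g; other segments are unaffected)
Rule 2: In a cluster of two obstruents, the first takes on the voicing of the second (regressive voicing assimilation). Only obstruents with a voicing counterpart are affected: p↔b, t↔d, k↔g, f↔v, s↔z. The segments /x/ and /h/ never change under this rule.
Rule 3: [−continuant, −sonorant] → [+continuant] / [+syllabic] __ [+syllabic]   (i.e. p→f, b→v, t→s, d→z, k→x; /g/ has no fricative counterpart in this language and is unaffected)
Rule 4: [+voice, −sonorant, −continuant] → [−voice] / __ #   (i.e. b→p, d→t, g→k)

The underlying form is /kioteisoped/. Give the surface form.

Rule 1 (intervocalic voicing): /t/ is a voiceless stop between vowels /o/ and /e/, so it voices to [d]. /p/ is a voiceless stop between vowels /o/ and /e/, so it voices to [b]. /kioteisoped/ → kiodeisobed.
Rule 2 (regressive voicing assimilation): no segment meets the environment; /kiodeisobed/ is unchanged.
Rule 3 (intervocalic spirantization): /d/ is a stop between vowels /o/ and /e/, so it spirantizes to the fricative [z]. /b/ is a stop between vowels /o/ and /e/, so it spirantizes to the fricative [v]. /kiodeisobed/ → kiozeisoved.
Rule 4 (final devoicing): /d/ is a voiced stop in word-final position, so it devoices to [t]. /kiozeisoved/ → kiozeisovet.

kiozeisovet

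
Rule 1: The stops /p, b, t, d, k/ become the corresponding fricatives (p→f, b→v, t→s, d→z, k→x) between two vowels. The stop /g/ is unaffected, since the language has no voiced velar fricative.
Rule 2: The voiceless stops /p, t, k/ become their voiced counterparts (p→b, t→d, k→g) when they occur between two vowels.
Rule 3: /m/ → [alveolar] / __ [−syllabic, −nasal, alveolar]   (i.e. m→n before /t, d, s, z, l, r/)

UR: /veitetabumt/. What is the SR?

Rule 1 (intervocalic spirantization): /t/ is a stop between vowels /i/ and /e/, so it spirantizes to the fricative [s]. /t/ is a stop between vowels /e/ and /a/, so it spirantizes to the fricative [s]. /b/ is a stop between vowels /a/ and /u/, so it spirantizes to the fricative [v]. /veitetabumt/ → veisesavumt.
Rule 2 (intervocalic voicing): no segment meets the environment; /veisesavumt/ is unchanged.
Rule 3 (nasal place assimilation): /m/ precedes the alveolar consonant /t/, so it assimilates in place to [n]. /veisesavumt/ → veisesavunt.

veisesavunt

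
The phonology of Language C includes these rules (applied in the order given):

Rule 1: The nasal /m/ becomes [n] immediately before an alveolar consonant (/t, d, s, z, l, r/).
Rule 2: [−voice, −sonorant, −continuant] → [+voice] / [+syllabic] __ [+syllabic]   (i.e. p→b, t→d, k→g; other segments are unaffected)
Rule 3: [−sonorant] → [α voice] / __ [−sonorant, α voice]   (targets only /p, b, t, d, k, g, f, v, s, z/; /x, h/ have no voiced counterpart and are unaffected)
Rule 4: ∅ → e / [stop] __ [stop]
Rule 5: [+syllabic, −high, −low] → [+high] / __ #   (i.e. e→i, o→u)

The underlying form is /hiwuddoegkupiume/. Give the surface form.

hiwudedoekekubiumi

Rule 1 (nasal place assimilation): no segment meets the environment; /hiwuddoegkupiume/ is unchanged.
Rule 2 (intervocalic voicing): /p/ is a voiceless stop between vowels /u/ and /i/, so it voices to [b]. /hiwuddoegkupiume/ → hiwuddoegkubiume.
Rule 3 (regressive voicing assimilation): /g/ precedes the voiceless obstruent /k/, so it devoices to [k] by assimilation. /hiwuddoegkubiume/ → hiwuddoekkubiume.
Rule 4 (stop-cluster e-epenthesis): /d/ and /d/ form a stop–stop cluster, so [e] is inserted between them. /k/ and /k/ form a stop–stop cluster, so [e] is inserted between them. /hiwuddoekkubiume/ → hiwudedoekekubiume.
Rule 5 (final vowel raising): /e/ is a mid vowel in word-final position, so it raises to [i]. /hiwudedoekekubiume/ → hiwudedoekekubiumi.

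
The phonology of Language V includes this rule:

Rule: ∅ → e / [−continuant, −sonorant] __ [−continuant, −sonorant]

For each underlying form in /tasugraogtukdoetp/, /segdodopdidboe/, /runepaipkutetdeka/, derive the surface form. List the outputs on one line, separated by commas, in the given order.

/tasugraogtukdoetp/: /g/ and /t/ form a stop–stop cluster, so [e] is inserted between them. /k/ and /d/ form a stop–stop cluster, so [e] is inserted between them. /t/ and /p/ form a stop–stop cluster, so [e] is inserted between them. → [tasugraogetukedoetep].
/segdodopdidboe/: /g/ and /d/ form a stop–stop cluster, so [e] is inserted between them. /p/ and /d/ form a stop–stop cluster, so [e] is inserted between them. /d/ and /b/ form a stop–stop cluster, so [e] is inserted between them. → [segedodopedideboe].
/runepaipkutetdeka/: /p/ and /k/ form a stop–stop cluster, so [e] is inserted between them. /t/ and /d/ form a stop–stop cluster, so [e] is inserted between them. → [runepaipekutetedeka].

tasugraogetukedoetep, segedodopedideboe, runepaipekutetedeka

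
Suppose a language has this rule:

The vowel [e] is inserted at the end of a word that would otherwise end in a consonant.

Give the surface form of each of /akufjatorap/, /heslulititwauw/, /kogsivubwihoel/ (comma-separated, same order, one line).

/akufjatorap/: the form ends in the consonant /p/, so [e] is inserted word-finally. → [akufjatorape].
/heslulititwauw/: the form ends in the consonant /w/, so [e] is inserted word-finally. → [heslulititwauwe].
/kogsivubwihoel/: the form ends in the consonant /l/, so [e] is inserted word-finally. → [kogsivubwihoele].

akufjatorape, heslulititwauwe, kogsivubwihoele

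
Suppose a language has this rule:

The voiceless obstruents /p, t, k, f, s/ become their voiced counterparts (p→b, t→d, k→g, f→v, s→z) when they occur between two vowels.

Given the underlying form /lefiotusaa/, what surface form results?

/f/ is a voiceless obstruent between vowels /e/ and /i/, so it voices to [v].
/t/ is a voiceless obstruent between vowels /o/ and /u/, so it voices to [d].
/s/ is a voiceless obstruent between vowels /u/ and /a/, so it voices to [z].
Surface form: [levioduzaa].

levioduzaa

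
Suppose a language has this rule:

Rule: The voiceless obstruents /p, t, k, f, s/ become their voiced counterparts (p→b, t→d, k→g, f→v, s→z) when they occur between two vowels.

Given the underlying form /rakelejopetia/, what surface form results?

/k/ is a voiceless obstruent between vowels /a/ and /e/, so it voices to [g].
/p/ is a voiceless obstruent between vowels /o/ and /e/, so it voices to [b].
/t/ is a voiceless obstruent between vowels /e/ and /i/, so it voices to [d].
Surface form: [ragelejobedia].

ragelejobedia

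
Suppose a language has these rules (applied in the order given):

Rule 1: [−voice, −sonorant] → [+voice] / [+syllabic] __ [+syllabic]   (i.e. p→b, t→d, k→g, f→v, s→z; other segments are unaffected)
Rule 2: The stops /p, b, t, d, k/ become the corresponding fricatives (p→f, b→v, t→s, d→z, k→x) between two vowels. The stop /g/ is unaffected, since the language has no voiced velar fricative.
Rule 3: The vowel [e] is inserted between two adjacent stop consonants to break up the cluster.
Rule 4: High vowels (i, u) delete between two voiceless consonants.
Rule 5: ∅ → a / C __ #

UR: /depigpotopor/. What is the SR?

devigepozovora

Rule 1 (intervocalic voicing): /p/ is a voiceless obstruent between vowels /e/ and /i/, so it voices to [b]. /t/ is a voiceless obstruent between vowels /o/ and /o/, so it voices to [d]. /p/ is a voiceless obstruent between vowels /o/ and /o/, so it voices to [b]. /depigpotopor/ → debigpodobor.
Rule 2 (intervocalic spirantization): /b/ is a stop between vowels /e/ and /i/, so it spirantizes to the fricative [v]. /d/ is a stop between vowels /o/ and /o/, so it spirantizes to the fricative [z]. /b/ is a stop between vowels /o/ and /o/, so it spirantizes to the fricative [v]. /debigpodobor/ → devigpozovor.
Rule 3 (stop-cluster e-epenthesis): /g/ and /p/ form a stop–stop cluster, so [e] is inserted between them. /devigpozovor/ → devigepozovor.
Rule 4 (high vowel syncope): no segment meets the environment; /devigepozovor/ is unchanged.
Rule 5 (final a-epenthesis): the form ends in the consonant /r/, so [a] is inserted word-finally. /devigepozovor/ → devigepozovora.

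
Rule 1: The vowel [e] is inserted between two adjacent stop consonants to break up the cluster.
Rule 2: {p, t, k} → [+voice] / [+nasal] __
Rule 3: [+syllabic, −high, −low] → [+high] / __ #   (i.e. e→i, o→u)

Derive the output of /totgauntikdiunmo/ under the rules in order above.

totegaundikediunmu

Rule 1 (stop-cluster e-epenthesis): /t/ and /g/ form a stop–stop cluster, so [e] is inserted between them. /k/ and /d/ form a stop–stop cluster, so [e] is inserted between them. /totgauntikdiunmo/ → totegauntikediunmo.
Rule 2 (post-nasal voicing): /t/ is a voiceless stop immediately after the nasal /n/, so it voices to [d]. /totegauntikediunmo/ → totegaundikediunmo.
Rule 3 (final vowel raising): /o/ is a mid vowel in word-final position, so it raises to [u]. /totegaundikediunmo/ → totegaundikediunmu.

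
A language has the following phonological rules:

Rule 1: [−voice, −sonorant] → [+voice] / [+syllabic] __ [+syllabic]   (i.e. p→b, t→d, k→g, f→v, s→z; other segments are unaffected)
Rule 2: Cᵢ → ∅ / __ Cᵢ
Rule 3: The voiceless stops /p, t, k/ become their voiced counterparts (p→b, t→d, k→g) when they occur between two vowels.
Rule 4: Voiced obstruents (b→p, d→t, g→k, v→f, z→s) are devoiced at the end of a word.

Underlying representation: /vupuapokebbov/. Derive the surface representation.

Rule 1 (intervocalic voicing): /p/ is a voiceless obstruent between vowels /u/ and /u/, so it voices to [b]. /p/ is a voiceless obstruent between vowels /a/ and /o/, so it voices to [b]. /k/ is a voiceless obstruent between vowels /o/ and /e/, so it voices to [g]. /vupuapokebbov/ → vubuabogebbov.
Rule 2 (degemination): /bb/ is a geminate; the first /b/ deletes. /vubuabogebbov/ → vubuabogebov.
Rule 3 (intervocalic voicing): no segment meets the environment; /vubuabogebov/ is unchanged.
Rule 4 (final devoicing): /v/ is a voiced obstruent in word-final position, so it devoices to [f]. /vubuabogebov/ → vubuabogebof.

vubuabogebof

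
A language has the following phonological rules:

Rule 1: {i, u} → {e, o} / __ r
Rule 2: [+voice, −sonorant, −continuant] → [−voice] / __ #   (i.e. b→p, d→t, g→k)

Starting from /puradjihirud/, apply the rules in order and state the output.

poradjiherut

Rule 1 (pre-rhotic lowering): /u/ is a high vowel immediately before /r/, so it lowers to [o]. /i/ is a high vowel immediately before /r/, so it lowers to [e]. /puradjihirud/ → poradjiherud.
Rule 2 (final devoicing): /d/ is a voiced stop in word-final position, so it devoices to [t]. /poradjiherud/ → poradjiherut.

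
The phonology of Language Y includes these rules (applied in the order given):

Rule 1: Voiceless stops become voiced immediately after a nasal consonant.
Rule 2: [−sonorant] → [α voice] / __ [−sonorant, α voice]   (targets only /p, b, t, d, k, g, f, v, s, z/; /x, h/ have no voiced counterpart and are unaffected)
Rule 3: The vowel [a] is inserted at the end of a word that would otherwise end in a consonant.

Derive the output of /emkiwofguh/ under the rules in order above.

Rule 1 (post-nasal voicing): /k/ is a voiceless stop immediately after the nasal /m/, so it voices to [g]. /emkiwofguh/ → emgiwofguh.
Rule 2 (regressive voicing assimilation): /f/ precedes the voiced obstruent /g/, so it voices to [v] by assimilation. /emgiwofguh/ → emgiwovguh.
Rule 3 (final a-epenthesis): the form ends in the consonant /h/, so [a] is inserted word-finally. /emgiwovguh/ → emgiwovguha.

emgiwovguha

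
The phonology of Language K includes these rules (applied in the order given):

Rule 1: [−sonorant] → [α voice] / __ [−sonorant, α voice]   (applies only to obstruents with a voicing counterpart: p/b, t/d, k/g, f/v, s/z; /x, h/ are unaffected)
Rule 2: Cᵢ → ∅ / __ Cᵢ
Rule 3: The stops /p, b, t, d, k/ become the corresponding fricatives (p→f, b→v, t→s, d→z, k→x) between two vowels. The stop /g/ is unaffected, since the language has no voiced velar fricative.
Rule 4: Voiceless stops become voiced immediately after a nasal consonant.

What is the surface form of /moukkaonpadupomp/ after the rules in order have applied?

Rule 1 (regressive voicing assimilation): no segment meets the environment; /moukkaonpadupomp/ is unchanged.
Rule 2 (degemination): /kk/ is a geminate; the first /k/ deletes. /moukkaonpadupomp/ → moukaonpadupomp.
Rule 3 (intervocalic spirantization): /k/ is a stop between vowels /u/ and /a/, so it spirantizes to the fricative [x]. /d/ is a stop between vowels /a/ and /u/, so it spirantizes to the fricative [z]. /p/ is a stop between vowels /u/ and /o/, so it spirantizes to the fricative [f]. /moukaonpadupomp/ → mouxaonpazufomp.
Rule 4 (post-nasal voicing): /p/ is a voiceless stop immediately after the nasal /n/, so it voices to [b]. /p/ is a voiceless stop immediately after the nasal /m/, so it voices to [b]. /mouxaonpazufomp/ → mouxaonbazufomb.

mouxaonbazufomb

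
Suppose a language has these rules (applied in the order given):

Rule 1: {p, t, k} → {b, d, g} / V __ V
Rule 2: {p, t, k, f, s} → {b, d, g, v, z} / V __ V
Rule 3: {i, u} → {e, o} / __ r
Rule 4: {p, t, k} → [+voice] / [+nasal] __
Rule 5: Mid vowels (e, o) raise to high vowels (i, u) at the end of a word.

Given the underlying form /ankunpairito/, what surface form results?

Rule 1 (intervocalic voicing): /t/ is a voiceless stop between vowels /i/ and /o/, so it voices to [d]. /ankunpairito/ → ankunpairido.
Rule 2 (intervocalic voicing): no segment meets the environment; /ankunpairido/ is unchanged.
Rule 3 (pre-rhotic lowering): /i/ is a high vowel immediately before /r/, so it lowers to [e]. /ankunpairido/ → ankunpaerido.
Rule 4 (post-nasal voicing): /k/ is a voiceless stop immediately after the nasal /n/, so it voices to [g]. /p/ is a voiceless stop immediately after the nasal /n/, so it voices to [b]. /ankunpaerido/ → angunbaerido.
Rule 5 (final vowel raising): /o/ is a mid vowel in word-final position, so it raises to [u]. /angunbaerido/ → angunbaeridu.

angunbaeridu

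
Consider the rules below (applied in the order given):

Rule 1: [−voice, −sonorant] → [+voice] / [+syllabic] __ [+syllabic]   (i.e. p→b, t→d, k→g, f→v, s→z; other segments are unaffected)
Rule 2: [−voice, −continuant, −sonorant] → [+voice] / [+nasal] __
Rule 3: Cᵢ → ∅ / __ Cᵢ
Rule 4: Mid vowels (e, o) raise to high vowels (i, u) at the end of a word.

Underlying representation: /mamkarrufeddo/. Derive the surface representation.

Rule 1 (intervocalic voicing): /f/ is a voiceless obstruent between vowels /u/ and /e/, so it voices to [v]. /mamkarrufeddo/ → mamkarruveddo.
Rule 2 (post-nasal voicing): /k/ is a voiceless stop immediately after the nasal /m/, so it voices to [g]. /mamkarruveddo/ → mamgarruveddo.
Rule 3 (degemination): /rr/ is a geminate; the first /r/ deletes. /dd/ is a geminate; the first /d/ deletes. /mamgarruveddo/ → mamgaruvedo.
Rule 4 (final vowel raising): /o/ is a mid vowel in word-final position, so it raises to [u]. /mamgaruvedo/ → mamgaruvedu.

mamgaruvedu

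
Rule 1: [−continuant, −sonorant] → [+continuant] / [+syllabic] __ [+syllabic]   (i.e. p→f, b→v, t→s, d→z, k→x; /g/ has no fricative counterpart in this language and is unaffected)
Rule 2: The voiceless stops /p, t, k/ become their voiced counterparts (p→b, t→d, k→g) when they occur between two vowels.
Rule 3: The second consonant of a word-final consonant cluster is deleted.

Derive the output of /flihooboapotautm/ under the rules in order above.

Rule 1 (intervocalic spirantization): /b/ is a stop between vowels /o/ and /o/, so it spirantizes to the fricative [v]. /p/ is a stop between vowels /a/ and /o/, so it spirantizes to the fricative [f]. /t/ is a stop between vowels /o/ and /a/, so it spirantizes to the fricative [s]. /flihooboapotautm/ → flihoovoafosautm.
Rule 2 (intervocalic voicing): no segment meets the environment; /flihoovoafosautm/ is unchanged.
Rule 3 (final cluster simplification): /m/ is the second consonant of a word-final cluster /tm/, so it deletes. /flihoovoafosautm/ → flihoovoafosaut.

flihoovoafosaut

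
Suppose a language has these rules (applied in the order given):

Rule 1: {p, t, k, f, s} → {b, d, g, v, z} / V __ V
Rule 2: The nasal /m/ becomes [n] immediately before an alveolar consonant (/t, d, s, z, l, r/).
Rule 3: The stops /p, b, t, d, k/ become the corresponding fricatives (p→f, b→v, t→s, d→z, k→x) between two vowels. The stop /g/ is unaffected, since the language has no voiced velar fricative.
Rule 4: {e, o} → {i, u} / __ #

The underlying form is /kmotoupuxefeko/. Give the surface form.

kmozouvuxevegu

Rule 1 (intervocalic voicing): /t/ is a voiceless obstruent between vowels /o/ and /o/, so it voices to [d]. /p/ is a voiceless obstruent between vowels /u/ and /u/, so it voices to [b]. /f/ is a voiceless obstruent between vowels /e/ and /e/, so it voices to [v]. /k/ is a voiceless obstruent between vowels /e/ and /o/, so it voices to [g]. /kmotoupuxefeko/ → kmodoubuxevego.
Rule 2 (nasal place assimilation): no segment meets the environment; /kmodoubuxevego/ is unchanged.
Rule 3 (intervocalic spirantization): /d/ is a stop between vowels /o/ and /o/, so it spirantizes to the fricative [z]. /b/ is a stop between vowels /u/ and /u/, so it spirantizes to the fricative [v]. /kmodoubuxevego/ → kmozouvuxevego.
Rule 4 (final vowel raising): /o/ is a mid vowel in word-final position, so it raises to [u]. /kmozouvuxevego/ → kmozouvuxevegu.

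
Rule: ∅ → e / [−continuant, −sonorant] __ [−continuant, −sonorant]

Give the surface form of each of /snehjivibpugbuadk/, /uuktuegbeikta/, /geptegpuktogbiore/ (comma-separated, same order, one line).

snehjivibepugebuadek, uuketuegebeiketa, gepetegepuketogebiore

/snehjivibpugbuadk/: /b/ and /p/ form a stop–stop cluster, so [e] is inserted between them. /g/ and /b/ form a stop–stop cluster, so [e] is inserted between them. /d/ and /k/ form a stop–stop cluster, so [e] is inserted between them. → [snehjivibepugebuadek].
/uuktuegbeikta/: /k/ and /t/ form a stop–stop cluster, so [e] is inserted between them. /g/ and /b/ form a stop–stop cluster, so [e] is inserted between them. /k/ and /t/ form a stop–stop cluster, so [e] is inserted between them. → [uuketuegebeiketa].
/geptegpuktogbiore/: /p/ and /t/ form a stop–stop cluster, so [e] is inserted between them. /g/ and /p/ form a stop–stop cluster, so [e] is inserted between them. /k/ and /t/ form a stop–stop cluster, so [e] is inserted between them. /g/ and /b/ form a stop–stop cluster, so [e] is inserted between them. → [gepetegepuketogebiore].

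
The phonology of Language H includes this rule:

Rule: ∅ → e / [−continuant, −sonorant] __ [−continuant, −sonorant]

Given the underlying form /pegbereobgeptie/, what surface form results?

pegebereobegepetie

/g/ and /b/ form a stop–stop cluster, so [e] is inserted between them.
/b/ and /g/ form a stop–stop cluster, so [e] is inserted between them.
/p/ and /t/ form a stop–stop cluster, so [e] is inserted between them.
Surface form: [pegebereobegepetie].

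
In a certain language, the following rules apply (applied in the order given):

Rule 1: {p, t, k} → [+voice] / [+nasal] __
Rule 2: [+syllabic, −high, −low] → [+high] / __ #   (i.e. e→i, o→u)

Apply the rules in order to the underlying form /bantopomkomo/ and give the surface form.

bandopomgomu

Rule 1 (post-nasal voicing): /t/ is a voiceless stop immediately after the nasal /n/, so it voices to [d]. /k/ is a voiceless stop immediately after the nasal /m/, so it voices to [g]. /bantopomkomo/ → bandopomgomo.
Rule 2 (final vowel raising): /o/ is a mid vowel in word-final position, so it raises to [u]. /bandopomgomo/ → bandopomgomu.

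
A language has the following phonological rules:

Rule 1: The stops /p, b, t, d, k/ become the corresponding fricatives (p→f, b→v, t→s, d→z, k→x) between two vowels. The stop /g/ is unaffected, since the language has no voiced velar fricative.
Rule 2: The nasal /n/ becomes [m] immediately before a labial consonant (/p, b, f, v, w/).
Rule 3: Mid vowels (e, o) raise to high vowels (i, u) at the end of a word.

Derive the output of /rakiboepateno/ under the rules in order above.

Rule 1 (intervocalic spirantization): /k/ is a stop between vowels /a/ and /i/, so it spirantizes to the fricative [x]. /b/ is a stop between vowels /i/ and /o/, so it spirantizes to the fricative [v]. /p/ is a stop between vowels /e/ and /a/, so it spirantizes to the fricative [f]. /t/ is a stop between vowels /a/ and /e/, so it spirantizes to the fricative [s]. /rakiboepateno/ → raxivoefaseno.
Rule 2 (nasal place assimilation): no segment meets the environment; /raxivoefaseno/ is unchanged.
Rule 3 (final vowel raising): /o/ is a mid vowel in word-final position, so it raises to [u]. /raxivoefaseno/ → raxivoefasenu.

raxivoefasenu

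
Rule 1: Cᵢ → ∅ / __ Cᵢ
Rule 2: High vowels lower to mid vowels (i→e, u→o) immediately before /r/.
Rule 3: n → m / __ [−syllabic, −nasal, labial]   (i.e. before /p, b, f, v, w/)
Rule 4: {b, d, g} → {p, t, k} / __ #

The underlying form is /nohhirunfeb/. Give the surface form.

Rule 1 (degemination): /hh/ is a geminate; the first /h/ deletes. /nohhirunfeb/ → nohirunfeb.
Rule 2 (pre-rhotic lowering): /i/ is a high vowel immediately before /r/, so it lowers to [e]. /nohirunfeb/ → noherunfeb.
Rule 3 (nasal place assimilation): /n/ precedes the labial consonant /f/, so it assimilates in place to [m]. /noherunfeb/ → noherumfeb.
Rule 4 (final devoicing): /b/ is a voiced stop in word-final position, so it devoices to [p]. /noherumfeb/ → noherumfep.

noherumfep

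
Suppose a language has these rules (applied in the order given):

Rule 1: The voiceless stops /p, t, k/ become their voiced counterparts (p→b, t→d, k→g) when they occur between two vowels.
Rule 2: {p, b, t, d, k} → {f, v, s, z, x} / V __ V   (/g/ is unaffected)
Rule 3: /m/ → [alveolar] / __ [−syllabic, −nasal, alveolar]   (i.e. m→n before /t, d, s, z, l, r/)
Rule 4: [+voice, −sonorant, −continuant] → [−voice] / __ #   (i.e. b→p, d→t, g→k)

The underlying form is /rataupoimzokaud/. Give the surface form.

razauvoinzogaut

Rule 1 (intervocalic voicing): /t/ is a voiceless stop between vowels /a/ and /a/, so it voices to [d]. /p/ is a voiceless stop between vowels /u/ and /o/, so it voices to [b]. /k/ is a voiceless stop between vowels /o/ and /a/, so it voices to [g]. /rataupoimzokaud/ → radauboimzogaud.
Rule 2 (intervocalic spirantization): /d/ is a stop between vowels /a/ and /a/, so it spirantizes to the fricative [z]. /b/ is a stop between vowels /u/ and /o/, so it spirantizes to the fricative [v]. /radauboimzogaud/ → razauvoimzogaud.
Rule 3 (nasal place assimilation): /m/ precedes the alveolar consonant /z/, so it assimilates in place to [n]. /razauvoimzogaud/ → razauvoinzogaud.
Rule 4 (final devoicing): /d/ is a voiced stop in word-final position, so it devoices to [t]. /razauvoinzogaud/ → razauvoinzogaut.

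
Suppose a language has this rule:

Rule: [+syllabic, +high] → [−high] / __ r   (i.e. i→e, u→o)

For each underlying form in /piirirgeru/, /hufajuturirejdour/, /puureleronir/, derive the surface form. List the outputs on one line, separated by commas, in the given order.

pierergeru, hufajutorerejdoor, puoreleroner

/piirirgeru/: /i/ is a high vowel immediately before /r/, so it lowers to [e]. /i/ is a high vowel immediately before /r/, so it lowers to [e]. → [pierergeru].
/hufajuturirejdour/: /u/ is a high vowel immediately before /r/, so it lowers to [o]. /i/ is a high vowel immediately before /r/, so it lowers to [e]. /u/ is a high vowel immediately before /r/, so it lowers to [o]. → [hufajutorerejdoor].
/puureleronir/: /u/ is a high vowel immediately before /r/, so it lowers to [o]. /i/ is a high vowel immediately before /r/, so it lowers to [e]. → [puoreleroner].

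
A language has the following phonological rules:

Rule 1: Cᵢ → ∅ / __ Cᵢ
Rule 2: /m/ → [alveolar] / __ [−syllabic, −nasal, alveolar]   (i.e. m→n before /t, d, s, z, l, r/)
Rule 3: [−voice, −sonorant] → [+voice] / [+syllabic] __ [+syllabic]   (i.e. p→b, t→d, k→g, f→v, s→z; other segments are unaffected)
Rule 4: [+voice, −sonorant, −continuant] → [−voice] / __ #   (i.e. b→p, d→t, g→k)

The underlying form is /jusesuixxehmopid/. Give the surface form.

Rule 1 (degemination): /xx/ is a geminate; the first /x/ deletes. /jusesuixxehmopid/ → jusesuixehmopid.
Rule 2 (nasal place assimilation): no segment meets the environment; /jusesuixehmopid/ is unchanged.
Rule 3 (intervocalic voicing): /s/ is a voiceless obstruent between vowels /u/ and /e/, so it voices to [z]. /s/ is a voiceless obstruent between vowels /e/ and /u/, so it voices to [z]. /p/ is a voiceless obstruent between vowels /o/ and /i/, so it voices to [b]. /jusesuixehmopid/ → juzezuixehmobid.
Rule 4 (final devoicing): /d/ is a voiced stop in word-final position, so it devoices to [t]. /juzezuixehmobid/ → juzezuixehmobit.

juzezuixehmobit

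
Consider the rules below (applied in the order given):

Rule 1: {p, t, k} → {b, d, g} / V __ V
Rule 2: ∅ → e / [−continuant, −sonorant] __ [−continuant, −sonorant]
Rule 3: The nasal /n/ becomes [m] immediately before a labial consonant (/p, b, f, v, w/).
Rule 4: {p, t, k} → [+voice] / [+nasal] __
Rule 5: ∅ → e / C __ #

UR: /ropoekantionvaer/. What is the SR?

roboegandiomvaere

Rule 1 (intervocalic voicing): /p/ is a voiceless stop between vowels /o/ and /o/, so it voices to [b]. /k/ is a voiceless stop between vowels /e/ and /a/, so it voices to [g]. /ropoekantionvaer/ → roboegantionvaer.
Rule 2 (stop-cluster e-epenthesis): no segment meets the environment; /roboegantionvaer/ is unchanged.
Rule 3 (nasal place assimilation): /n/ precedes the labial consonant /v/, so it assimilates in place to [m]. /roboegantionvaer/ → roboegantiomvaer.
Rule 4 (post-nasal voicing): /t/ is a voiceless stop immediately after the nasal /n/, so it voices to [d]. /roboegantiomvaer/ → roboegandiomvaer.
Rule 5 (final e-epenthesis): the form ends in the consonant /r/, so [e] is inserted word-finally. /roboegandiomvaer/ → roboegandiomvaere.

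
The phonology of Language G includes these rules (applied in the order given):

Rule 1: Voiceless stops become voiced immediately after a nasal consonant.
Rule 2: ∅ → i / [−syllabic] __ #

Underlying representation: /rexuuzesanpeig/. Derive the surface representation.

rexuuzesanbeigi

Rule 1 (post-nasal voicing): /p/ is a voiceless stop immediately after the nasal /n/, so it voices to [b]. /rexuuzesanpeig/ → rexuuzesanbeig.
Rule 2 (final i-epenthesis): the form ends in the consonant /g/, so [i] is inserted word-finally. /rexuuzesanbeig/ → rexuuzesanbeigi.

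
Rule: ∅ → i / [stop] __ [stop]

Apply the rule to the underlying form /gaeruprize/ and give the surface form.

gaeruprize

No segment of /gaeruprize/ meets the structural description of the rule, so the form surfaces unchanged.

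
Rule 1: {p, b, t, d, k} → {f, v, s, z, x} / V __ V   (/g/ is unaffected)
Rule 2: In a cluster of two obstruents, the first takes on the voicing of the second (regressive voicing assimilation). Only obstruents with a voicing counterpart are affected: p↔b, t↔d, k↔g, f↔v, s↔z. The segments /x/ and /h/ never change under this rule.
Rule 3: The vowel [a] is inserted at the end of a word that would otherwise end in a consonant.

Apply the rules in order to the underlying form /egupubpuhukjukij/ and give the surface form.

egufuppuhukjuxija

Rule 1 (intervocalic spirantization): /p/ is a stop between vowels /u/ and /u/, so it spirantizes to the fricative [f]. /k/ is a stop between vowels /u/ and /i/, so it spirantizes to the fricative [x]. /egupubpuhukjukij/ → egufubpuhukjuxij.
Rule 2 (regressive voicing assimilation): /b/ precedes the voiceless obstruent /p/, so it devoices to [p] by assimilation. /egufubpuhukjuxij/ → egufuppuhukjuxij.
Rule 3 (final a-epenthesis): the form ends in the consonant /j/, so [a] is inserted word-finally. /egufuppuhukjuxij/ → egufuppuhukjuxija.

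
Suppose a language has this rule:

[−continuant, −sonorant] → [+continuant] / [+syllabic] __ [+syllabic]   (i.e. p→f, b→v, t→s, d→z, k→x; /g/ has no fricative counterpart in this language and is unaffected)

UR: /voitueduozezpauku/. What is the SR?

Scanning /voitueduozezpauku/: /t/ is a stop between vowels /i/ and /u/, so it spirantizes to the fricative [s]; /d/ is a stop between vowels /e/ and /u/, so it spirantizes to the fricative [z]; /p/ at position 13 is not in the conditioning environment; /k/ is a stop between vowels /u/ and /u/, so it spirantizes to the fricative [x].
Result: [voisuezuozezpauxu].

voisuezuozezpauxu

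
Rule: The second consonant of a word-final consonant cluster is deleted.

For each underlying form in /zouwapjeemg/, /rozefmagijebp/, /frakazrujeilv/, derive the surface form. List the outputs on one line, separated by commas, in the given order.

/zouwapjeemg/: /g/ is the second consonant of a word-final cluster /mg/, so it deletes. → [zouwapjeem].
/rozefmagijebp/: /p/ is the second consonant of a word-final cluster /bp/, so it deletes. → [rozefmagijeb].
/frakazrujeilv/: /v/ is the second consonant of a word-final cluster /lv/, so it deletes. → [frakazrujeil].

zouwapjeem, rozefmagijeb, frakazrujeil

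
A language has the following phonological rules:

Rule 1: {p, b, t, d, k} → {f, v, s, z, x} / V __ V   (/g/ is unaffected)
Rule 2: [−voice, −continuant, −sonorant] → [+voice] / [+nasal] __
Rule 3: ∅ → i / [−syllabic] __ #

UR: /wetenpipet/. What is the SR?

wesenbifeti

Rule 1 (intervocalic spirantization): /t/ is a stop between vowels /e/ and /e/, so it spirantizes to the fricative [s]. /p/ is a stop between vowels /i/ and /e/, so it spirantizes to the fricative [f]. /wetenpipet/ → wesenpifet.
Rule 2 (post-nasal voicing): /p/ is a voiceless stop immediately after the nasal /n/, so it voices to [b]. /wesenpifet/ → wesenbifet.
Rule 3 (final i-epenthesis): the form ends in the consonant /t/, so [i] is inserted word-finally. /wesenbifet/ → wesenbifeti.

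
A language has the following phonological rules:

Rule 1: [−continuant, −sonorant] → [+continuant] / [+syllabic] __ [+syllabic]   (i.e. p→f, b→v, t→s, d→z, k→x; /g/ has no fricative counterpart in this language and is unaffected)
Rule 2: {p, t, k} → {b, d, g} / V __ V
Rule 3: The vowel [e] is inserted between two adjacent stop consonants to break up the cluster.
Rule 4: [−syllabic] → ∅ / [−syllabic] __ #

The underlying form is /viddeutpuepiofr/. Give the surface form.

Rule 1 (intervocalic spirantization): /p/ is a stop between vowels /e/ and /i/, so it spirantizes to the fricative [f]. /viddeutpuepiofr/ → viddeutpuefiofr.
Rule 2 (intervocalic voicing): no segment meets the environment; /viddeutpuefiofr/ is unchanged.
Rule 3 (stop-cluster e-epenthesis): /d/ and /d/ form a stop–stop cluster, so [e] is inserted between them. /t/ and /p/ form a stop–stop cluster, so [e] is inserted between them. /viddeutpuefiofr/ → videdeutepuefiofr.
Rule 4 (final cluster simplification): /r/ is the second consonant of a word-final cluster /fr/, so it deletes. /videdeutepuefiofr/ → videdeutepuefiof.

videdeutepuefiof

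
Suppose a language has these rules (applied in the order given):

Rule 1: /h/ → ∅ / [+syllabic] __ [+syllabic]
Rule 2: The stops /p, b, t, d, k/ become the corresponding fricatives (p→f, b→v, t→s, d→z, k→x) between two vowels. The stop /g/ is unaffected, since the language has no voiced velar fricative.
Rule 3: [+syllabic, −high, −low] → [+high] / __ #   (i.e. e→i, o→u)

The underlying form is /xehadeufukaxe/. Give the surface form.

Rule 1 (intervocalic h-deletion): /h/ occurs between vowels /e/ and /a/, so it deletes. /xehadeufukaxe/ → xeadeufukaxe.
Rule 2 (intervocalic spirantization): /d/ is a stop between vowels /a/ and /e/, so it spirantizes to the fricative [z]. /k/ is a stop between vowels /u/ and /a/, so it spirantizes to the fricative [x]. /xeadeufukaxe/ → xeazeufuxaxe.
Rule 3 (final vowel raising): /e/ is a mid vowel in word-final position, so it raises to [i]. /xeazeufuxaxe/ → xeazeufuxaxi.

xeazeufuxaxi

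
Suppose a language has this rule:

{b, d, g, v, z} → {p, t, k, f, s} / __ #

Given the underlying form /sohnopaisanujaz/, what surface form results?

/z/ is a voiced obstruent in word-final position, so it devoices to [s].
Surface form: [sohnopaisanujas].

sohnopaisanujas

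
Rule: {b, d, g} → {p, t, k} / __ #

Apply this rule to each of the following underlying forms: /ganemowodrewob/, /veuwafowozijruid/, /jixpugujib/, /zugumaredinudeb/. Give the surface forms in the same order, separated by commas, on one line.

/ganemowodrewob/: /b/ is a voiced stop in word-final position, so it devoices to [p]. → [ganemowodrewop].
/veuwafowozijruid/: /d/ is a voiced stop in word-final position, so it devoices to [t]. → [veuwafowozijruit].
/jixpugujib/: /b/ is a voiced stop in word-final position, so it devoices to [p]. → [jixpugujip].
/zugumaredinudeb/: /b/ is a voiced stop in word-final position, so it devoices to [p]. → [zugumaredinudep].

ganemowodrewop, veuwafowozijruit, jixpugujip, zugumaredinudep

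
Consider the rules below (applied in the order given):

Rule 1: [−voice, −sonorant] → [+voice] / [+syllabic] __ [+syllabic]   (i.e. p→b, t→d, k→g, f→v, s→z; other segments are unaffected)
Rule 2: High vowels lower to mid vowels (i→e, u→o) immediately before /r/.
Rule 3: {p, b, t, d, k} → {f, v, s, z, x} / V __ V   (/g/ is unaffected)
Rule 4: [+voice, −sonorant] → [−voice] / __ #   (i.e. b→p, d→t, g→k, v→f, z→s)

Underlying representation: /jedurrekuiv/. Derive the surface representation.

Rule 1 (intervocalic voicing): /k/ is a voiceless obstruent between vowels /e/ and /u/, so it voices to [g]. /jedurrekuiv/ → jedurreguiv.
Rule 2 (pre-rhotic lowering): /u/ is a high vowel immediately before /r/, so it lowers to [o]. /jedurreguiv/ → jedorreguiv.
Rule 3 (intervocalic spirantization): /d/ is a stop between vowels /e/ and /o/, so it spirantizes to the fricative [z]. /jedorreguiv/ → jezorreguiv.
Rule 4 (final devoicing): /v/ is a voiced obstruent in word-final position, so it devoices to [f]. /jezorreguiv/ → jezorreguif.

jezorreguif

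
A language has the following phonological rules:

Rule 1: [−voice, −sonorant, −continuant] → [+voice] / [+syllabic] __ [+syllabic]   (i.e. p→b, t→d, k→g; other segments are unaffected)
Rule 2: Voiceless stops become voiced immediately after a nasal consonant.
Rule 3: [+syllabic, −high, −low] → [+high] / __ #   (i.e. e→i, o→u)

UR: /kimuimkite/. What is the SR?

Rule 1 (intervocalic voicing): /t/ is a voiceless stop between vowels /i/ and /e/, so it voices to [d]. /kimuimkite/ → kimuimkide.
Rule 2 (post-nasal voicing): /k/ is a voiceless stop immediately after the nasal /m/, so it voices to [g]. /kimuimkide/ → kimuimgide.
Rule 3 (final vowel raising): /e/ is a mid vowel in word-final position, so it raises to [i]. /kimuimgide/ → kimuimgidi.

kimuimgidi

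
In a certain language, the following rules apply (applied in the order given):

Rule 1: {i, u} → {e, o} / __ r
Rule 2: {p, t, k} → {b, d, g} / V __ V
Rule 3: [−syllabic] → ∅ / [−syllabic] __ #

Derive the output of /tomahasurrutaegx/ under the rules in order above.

tomahasorrudaeg

Rule 1 (pre-rhotic lowering): /u/ is a high vowel immediately before /r/, so it lowers to [o]. /tomahasurrutaegx/ → tomahasorrutaegx.
Rule 2 (intervocalic voicing): /t/ is a voiceless stop between vowels /u/ and /a/, so it voices to [d]. /tomahasorrutaegx/ → tomahasorrudaegx.
Rule 3 (final cluster simplification): /x/ is the second consonant of a word-final cluster /gx/, so it deletes. /tomahasorrudaegx/ → tomahasorrudaeg.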